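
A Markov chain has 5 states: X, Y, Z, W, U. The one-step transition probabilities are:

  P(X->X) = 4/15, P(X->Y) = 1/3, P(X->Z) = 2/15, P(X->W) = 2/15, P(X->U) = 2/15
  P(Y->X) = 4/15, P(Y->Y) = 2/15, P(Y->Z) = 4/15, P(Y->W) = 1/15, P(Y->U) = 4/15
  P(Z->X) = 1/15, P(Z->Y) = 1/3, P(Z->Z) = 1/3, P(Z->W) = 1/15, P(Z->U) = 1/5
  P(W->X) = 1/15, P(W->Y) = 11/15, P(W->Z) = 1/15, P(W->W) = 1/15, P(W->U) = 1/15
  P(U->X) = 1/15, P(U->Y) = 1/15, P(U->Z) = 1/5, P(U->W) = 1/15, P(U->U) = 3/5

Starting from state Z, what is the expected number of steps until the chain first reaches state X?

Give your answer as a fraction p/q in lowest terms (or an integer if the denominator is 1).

Answer: 12450/1387

Derivation:
Let h_i = expected steps to first reach X from state i.
Boundary: h_X = 0.
First-step equations for the other states:
  h_Y = 1 + 4/15*h_X + 2/15*h_Y + 4/15*h_Z + 1/15*h_W + 4/15*h_U
  h_Z = 1 + 1/15*h_X + 1/3*h_Y + 1/3*h_Z + 1/15*h_W + 1/5*h_U
  h_W = 1 + 1/15*h_X + 11/15*h_Y + 1/15*h_Z + 1/15*h_W + 1/15*h_U
  h_U = 1 + 1/15*h_X + 1/15*h_Y + 1/5*h_Z + 1/15*h_W + 3/5*h_U

Substituting h_X = 0 and rearranging gives the linear system (I - Q) h = 1:
  [13/15, -4/15, -1/15, -4/15] . (h_Y, h_Z, h_W, h_U) = 1
  [-1/3, 2/3, -1/15, -1/5] . (h_Y, h_Z, h_W, h_U) = 1
  [-11/15, -1/15, 14/15, -1/15] . (h_Y, h_Z, h_W, h_U) = 1
  [-1/15, -1/5, -1/15, 2/5] . (h_Y, h_Z, h_W, h_U) = 1

Solving yields:
  h_Y = 10425/1387
  h_Z = 12450/1387
  h_W = 11520/1387
  h_U = 13350/1387

Starting state is Z, so the expected hitting time is h_Z = 12450/1387.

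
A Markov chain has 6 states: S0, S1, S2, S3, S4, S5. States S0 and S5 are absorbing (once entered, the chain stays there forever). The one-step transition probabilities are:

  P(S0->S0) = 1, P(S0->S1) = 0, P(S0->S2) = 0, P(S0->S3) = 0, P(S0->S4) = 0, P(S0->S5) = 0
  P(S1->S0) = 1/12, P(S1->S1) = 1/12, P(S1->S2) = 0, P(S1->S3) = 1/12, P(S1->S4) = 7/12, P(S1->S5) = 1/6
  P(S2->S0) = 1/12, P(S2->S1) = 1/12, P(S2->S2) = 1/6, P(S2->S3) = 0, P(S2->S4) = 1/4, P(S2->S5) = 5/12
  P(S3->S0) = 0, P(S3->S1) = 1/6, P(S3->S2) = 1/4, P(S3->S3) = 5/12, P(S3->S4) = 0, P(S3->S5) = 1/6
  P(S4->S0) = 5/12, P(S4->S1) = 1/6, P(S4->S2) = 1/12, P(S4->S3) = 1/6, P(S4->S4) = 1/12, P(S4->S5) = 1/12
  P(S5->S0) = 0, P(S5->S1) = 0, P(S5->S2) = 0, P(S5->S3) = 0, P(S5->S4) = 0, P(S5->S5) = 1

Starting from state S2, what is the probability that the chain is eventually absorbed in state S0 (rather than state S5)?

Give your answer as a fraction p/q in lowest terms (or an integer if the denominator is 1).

Let a_i = P(absorbed in S0 | start in state i).
Boundary conditions: a_S0 = 1, a_S5 = 0.
For each transient state i, a_i = sum_j P(i->j) * a_j:
  a_S1 = 1/12*a_S0 + 1/12*a_S1 + 0*a_S2 + 1/12*a_S3 + 7/12*a_S4 + 1/6*a_S5
  a_S2 = 1/12*a_S0 + 1/12*a_S1 + 1/6*a_S2 + 0*a_S3 + 1/4*a_S4 + 5/12*a_S5
  a_S3 = 0*a_S0 + 1/6*a_S1 + 1/4*a_S2 + 5/12*a_S3 + 0*a_S4 + 1/6*a_S5
  a_S4 = 5/12*a_S0 + 1/6*a_S1 + 1/12*a_S2 + 1/6*a_S3 + 1/12*a_S4 + 1/12*a_S5

Substituting a_S0 = 1 and a_S5 = 0, rearrange to (I - Q) a = r where r[i] = P(i -> S0):
  [11/12, 0, -1/12, -7/12] . (a_S1, a_S2, a_S3, a_S4) = 1/12
  [-1/12, 5/6, 0, -1/4] . (a_S1, a_S2, a_S3, a_S4) = 1/12
  [-1/6, -1/4, 7/12, 0] . (a_S1, a_S2, a_S3, a_S4) = 0
  [-1/6, -1/12, -1/6, 11/12] . (a_S1, a_S2, a_S3, a_S4) = 5/12

Solving yields:
  a_S1 = 134/257
  a_S2 = 88/257
  a_S3 = 76/257
  a_S4 = 163/257

Starting state is S2, so the absorption probability is a_S2 = 88/257.

Answer: 88/257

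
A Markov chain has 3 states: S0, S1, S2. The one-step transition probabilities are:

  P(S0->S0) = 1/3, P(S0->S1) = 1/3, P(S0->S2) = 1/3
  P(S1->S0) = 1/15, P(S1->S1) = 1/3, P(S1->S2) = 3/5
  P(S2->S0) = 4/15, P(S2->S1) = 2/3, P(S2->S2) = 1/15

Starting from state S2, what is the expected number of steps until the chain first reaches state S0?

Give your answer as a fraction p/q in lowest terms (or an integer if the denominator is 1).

Let h_i = expected steps to first reach S0 from state i.
Boundary: h_S0 = 0.
First-step equations for the other states:
  h_S1 = 1 + 1/15*h_S0 + 1/3*h_S1 + 3/5*h_S2
  h_S2 = 1 + 4/15*h_S0 + 2/3*h_S1 + 1/15*h_S2

Substituting h_S0 = 0 and rearranging gives the linear system (I - Q) h = 1:
  [2/3, -3/5] . (h_S1, h_S2) = 1
  [-2/3, 14/15] . (h_S1, h_S2) = 1

Solving yields:
  h_S1 = 69/10
  h_S2 = 6

Starting state is S2, so the expected hitting time is h_S2 = 6.

Answer: 6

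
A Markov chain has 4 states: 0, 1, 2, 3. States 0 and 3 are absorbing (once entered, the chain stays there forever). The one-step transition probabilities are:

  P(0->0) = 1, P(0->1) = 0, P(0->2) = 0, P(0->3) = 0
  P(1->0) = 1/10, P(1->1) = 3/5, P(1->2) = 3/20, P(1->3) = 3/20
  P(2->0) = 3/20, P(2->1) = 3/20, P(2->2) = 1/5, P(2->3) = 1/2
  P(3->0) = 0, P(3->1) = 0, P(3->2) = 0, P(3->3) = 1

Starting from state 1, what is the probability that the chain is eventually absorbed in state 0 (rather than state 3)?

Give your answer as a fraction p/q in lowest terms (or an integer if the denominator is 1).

Let a_i = P(absorbed in 0 | start in state i).
Boundary conditions: a_0 = 1, a_3 = 0.
For each transient state i, a_i = sum_j P(i->j) * a_j:
  a_1 = 1/10*a_0 + 3/5*a_1 + 3/20*a_2 + 3/20*a_3
  a_2 = 3/20*a_0 + 3/20*a_1 + 1/5*a_2 + 1/2*a_3

Substituting a_0 = 1 and a_3 = 0, rearrange to (I - Q) a = r where r[i] = P(i -> 0):
  [2/5, -3/20] . (a_1, a_2) = 1/10
  [-3/20, 4/5] . (a_1, a_2) = 3/20

Solving yields:
  a_1 = 41/119
  a_2 = 30/119

Starting state is 1, so the absorption probability is a_1 = 41/119.

Answer: 41/119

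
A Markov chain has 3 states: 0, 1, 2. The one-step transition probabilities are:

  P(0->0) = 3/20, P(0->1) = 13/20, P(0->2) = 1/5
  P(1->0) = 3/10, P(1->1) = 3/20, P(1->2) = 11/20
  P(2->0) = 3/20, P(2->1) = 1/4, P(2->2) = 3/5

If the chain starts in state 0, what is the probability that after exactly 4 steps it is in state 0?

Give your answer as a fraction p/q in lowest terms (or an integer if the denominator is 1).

Computing P^4 by repeated multiplication:
P^1 =
  0: [3/20, 13/20, 1/5]
  1: [3/10, 3/20, 11/20]
  2: [3/20, 1/4, 3/5]
P^2 =
  0: [99/400, 49/200, 203/400]
  1: [69/400, 71/200, 189/400]
  2: [3/16, 57/200, 211/400]
P^3 =
  0: [747/4000, 649/2000, 391/800]
  1: [813/4000, 567/2000, 2053/4000]
  2: [771/4000, 593/2000, 2043/4000]
P^4 =
  0: [7947/40000, 1169/4000, 20363/40000]
  1: [7701/40000, 6059/20000, 20181/40000]
  2: [7779/40000, 5949/20000, 20323/40000]

(P^4)[0 -> 0] = 7947/40000

Answer: 7947/40000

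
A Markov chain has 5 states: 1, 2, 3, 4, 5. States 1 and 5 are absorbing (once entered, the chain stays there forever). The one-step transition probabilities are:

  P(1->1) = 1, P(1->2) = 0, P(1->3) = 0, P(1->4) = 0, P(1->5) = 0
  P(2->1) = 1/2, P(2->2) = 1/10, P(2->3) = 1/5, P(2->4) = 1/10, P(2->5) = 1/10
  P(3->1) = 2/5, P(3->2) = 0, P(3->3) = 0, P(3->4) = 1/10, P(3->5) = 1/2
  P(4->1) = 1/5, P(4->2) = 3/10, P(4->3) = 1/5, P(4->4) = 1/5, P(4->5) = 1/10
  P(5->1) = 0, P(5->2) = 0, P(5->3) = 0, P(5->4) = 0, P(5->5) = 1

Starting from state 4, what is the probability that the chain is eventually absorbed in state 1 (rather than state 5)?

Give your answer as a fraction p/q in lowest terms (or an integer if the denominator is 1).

Let a_i = P(absorbed in 1 | start in state i).
Boundary conditions: a_1 = 1, a_5 = 0.
For each transient state i, a_i = sum_j P(i->j) * a_j:
  a_2 = 1/2*a_1 + 1/10*a_2 + 1/5*a_3 + 1/10*a_4 + 1/10*a_5
  a_3 = 2/5*a_1 + 0*a_2 + 0*a_3 + 1/10*a_4 + 1/2*a_5
  a_4 = 1/5*a_1 + 3/10*a_2 + 1/5*a_3 + 1/5*a_4 + 1/10*a_5

Substituting a_1 = 1 and a_5 = 0, rearrange to (I - Q) a = r where r[i] = P(i -> 1):
  [9/10, -1/5, -1/10] . (a_2, a_3, a_4) = 1/2
  [0, 1, -1/10] . (a_2, a_3, a_4) = 2/5
  [-3/10, -1/5, 4/5] . (a_2, a_3, a_4) = 1/5

Solving yields:
  a_2 = 27/37
  a_3 = 103/222
  a_4 = 71/111

Starting state is 4, so the absorption probability is a_4 = 71/111.

Answer: 71/111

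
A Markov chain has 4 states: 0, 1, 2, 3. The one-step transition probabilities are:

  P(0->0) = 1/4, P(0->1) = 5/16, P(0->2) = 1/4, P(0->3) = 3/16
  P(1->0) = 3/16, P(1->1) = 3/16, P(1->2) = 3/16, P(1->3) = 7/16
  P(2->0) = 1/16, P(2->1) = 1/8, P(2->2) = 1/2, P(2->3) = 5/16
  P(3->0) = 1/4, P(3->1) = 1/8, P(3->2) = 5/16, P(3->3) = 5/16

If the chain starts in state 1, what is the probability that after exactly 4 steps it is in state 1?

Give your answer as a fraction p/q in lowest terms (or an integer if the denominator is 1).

Computing P^4 by repeated multiplication:
P^1 =
  0: [1/4, 5/16, 1/4, 3/16]
  1: [3/16, 3/16, 3/16, 7/16]
  2: [1/16, 1/8, 1/2, 5/16]
  3: [1/4, 1/8, 5/16, 5/16]
P^2 =
  0: [47/256, 49/256, 39/128, 41/128]
  1: [13/64, 11/64, 5/16, 5/16]
  2: [19/128, 37/256, 99/256, 41/128]
  3: [47/256, 23/128, 87/256, 19/64]
P^3 =
  0: [741/4096, 351/2048, 1369/4096, 321/1024]
  1: [185/1024, 89/512, 345/1024, 79/256]
  2: [345/2048, 663/4096, 1465/4096, 639/2048]
  3: [717/4096, 699/4096, 701/2048, 639/2048]
P^4 =
  0: [11575/65536, 11117/65536, 11221/32768, 10201/32768]
  1: [2883/16384, 2781/16384, 2807/8192, 2553/8192]
  2: [5663/32768, 10925/65536, 22859/65536, 10213/32768]
  3: [11479/65536, 5521/32768, 22571/65536, 5111/16384]

(P^4)[1 -> 1] = 2781/16384

Answer: 2781/16384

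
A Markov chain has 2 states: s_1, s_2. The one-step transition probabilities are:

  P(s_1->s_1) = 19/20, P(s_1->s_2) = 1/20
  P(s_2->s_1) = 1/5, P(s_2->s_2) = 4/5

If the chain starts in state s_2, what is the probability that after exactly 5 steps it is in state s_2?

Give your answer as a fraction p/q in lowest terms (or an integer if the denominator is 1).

Computing P^5 by repeated multiplication:
P^1 =
  s_1: [19/20, 1/20]
  s_2: [1/5, 4/5]
P^2 =
  s_1: [73/80, 7/80]
  s_2: [7/20, 13/20]
P^3 =
  s_1: [283/320, 37/320]
  s_2: [37/80, 43/80]
P^4 =
  s_1: [221/256, 35/256]
  s_2: [35/64, 29/64]
P^5 =
  s_1: [4339/5120, 781/5120]
  s_2: [781/1280, 499/1280]

(P^5)[s_2 -> s_2] = 499/1280

Answer: 499/1280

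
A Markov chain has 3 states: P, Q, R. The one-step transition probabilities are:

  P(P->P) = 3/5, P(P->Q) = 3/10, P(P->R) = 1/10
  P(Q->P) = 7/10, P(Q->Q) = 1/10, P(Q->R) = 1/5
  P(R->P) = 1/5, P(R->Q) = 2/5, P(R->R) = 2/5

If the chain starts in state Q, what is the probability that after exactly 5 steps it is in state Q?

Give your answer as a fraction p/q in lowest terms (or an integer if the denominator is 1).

Answer: 13233/50000

Derivation:
Computing P^5 by repeated multiplication:
P^1 =
  P: [3/5, 3/10, 1/10]
  Q: [7/10, 1/10, 1/5]
  R: [1/5, 2/5, 2/5]
P^2 =
  P: [59/100, 1/4, 4/25]
  Q: [53/100, 3/10, 17/100]
  R: [12/25, 13/50, 13/50]
P^3 =
  P: [561/1000, 133/500, 173/1000]
  Q: [281/500, 257/1000, 181/1000]
  R: [261/500, 137/500, 51/250]
P^4 =
  P: [2787/5000, 2641/10000, 357/2000]
  Q: [5533/10000, 2667/10000, 9/50]
  R: [2729/5000, 166/625, 943/5000]
P^5 =
  P: [55501/100000, 26503/100000, 4499/25000]
  Q: [55467/100000, 13233/50000, 18067/100000]
  R: [6889/12500, 13287/50000, 9157/50000]

(P^5)[Q -> Q] = 13233/50000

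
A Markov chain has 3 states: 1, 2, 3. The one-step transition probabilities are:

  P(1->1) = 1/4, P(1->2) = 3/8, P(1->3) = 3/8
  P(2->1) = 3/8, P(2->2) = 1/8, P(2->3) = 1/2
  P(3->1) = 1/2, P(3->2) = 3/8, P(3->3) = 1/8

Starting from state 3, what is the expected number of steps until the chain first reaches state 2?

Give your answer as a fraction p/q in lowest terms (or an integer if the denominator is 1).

Let h_i = expected steps to first reach 2 from state i.
Boundary: h_2 = 0.
First-step equations for the other states:
  h_1 = 1 + 1/4*h_1 + 3/8*h_2 + 3/8*h_3
  h_3 = 1 + 1/2*h_1 + 3/8*h_2 + 1/8*h_3

Substituting h_2 = 0 and rearranging gives the linear system (I - Q) h = 1:
  [3/4, -3/8] . (h_1, h_3) = 1
  [-1/2, 7/8] . (h_1, h_3) = 1

Solving yields:
  h_1 = 8/3
  h_3 = 8/3

Starting state is 3, so the expected hitting time is h_3 = 8/3.

Answer: 8/3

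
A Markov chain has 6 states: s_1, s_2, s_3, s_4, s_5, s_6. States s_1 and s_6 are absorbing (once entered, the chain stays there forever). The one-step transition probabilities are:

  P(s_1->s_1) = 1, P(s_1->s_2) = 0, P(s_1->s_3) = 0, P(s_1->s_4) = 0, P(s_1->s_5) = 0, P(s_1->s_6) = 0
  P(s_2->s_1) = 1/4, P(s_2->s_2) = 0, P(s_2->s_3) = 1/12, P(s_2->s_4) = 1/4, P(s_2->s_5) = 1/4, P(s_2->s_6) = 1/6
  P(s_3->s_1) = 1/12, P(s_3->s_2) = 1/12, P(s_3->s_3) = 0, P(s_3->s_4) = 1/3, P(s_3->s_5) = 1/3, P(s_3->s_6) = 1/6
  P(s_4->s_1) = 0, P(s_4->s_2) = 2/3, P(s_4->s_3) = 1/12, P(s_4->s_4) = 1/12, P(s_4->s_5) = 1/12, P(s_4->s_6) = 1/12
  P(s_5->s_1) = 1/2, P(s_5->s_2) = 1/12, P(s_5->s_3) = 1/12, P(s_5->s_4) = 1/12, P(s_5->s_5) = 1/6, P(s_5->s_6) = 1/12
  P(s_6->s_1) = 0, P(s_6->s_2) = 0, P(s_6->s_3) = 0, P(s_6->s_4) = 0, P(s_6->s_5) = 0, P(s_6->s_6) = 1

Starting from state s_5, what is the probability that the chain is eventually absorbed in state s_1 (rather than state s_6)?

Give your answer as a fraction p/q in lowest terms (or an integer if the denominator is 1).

Answer: 4079/5207

Derivation:
Let a_i = P(absorbed in s_1 | start in state i).
Boundary conditions: a_s_1 = 1, a_s_6 = 0.
For each transient state i, a_i = sum_j P(i->j) * a_j:
  a_s_2 = 1/4*a_s_1 + 0*a_s_2 + 1/12*a_s_3 + 1/4*a_s_4 + 1/4*a_s_5 + 1/6*a_s_6
  a_s_3 = 1/12*a_s_1 + 1/12*a_s_2 + 0*a_s_3 + 1/3*a_s_4 + 1/3*a_s_5 + 1/6*a_s_6
  a_s_4 = 0*a_s_1 + 2/3*a_s_2 + 1/12*a_s_3 + 1/12*a_s_4 + 1/12*a_s_5 + 1/12*a_s_6
  a_s_5 = 1/2*a_s_1 + 1/12*a_s_2 + 1/12*a_s_3 + 1/12*a_s_4 + 1/6*a_s_5 + 1/12*a_s_6

Substituting a_s_1 = 1 and a_s_6 = 0, rearrange to (I - Q) a = r where r[i] = P(i -> s_1):
  [1, -1/12, -1/4, -1/4] . (a_s_2, a_s_3, a_s_4, a_s_5) = 1/4
  [-1/12, 1, -1/3, -1/3] . (a_s_2, a_s_3, a_s_4, a_s_5) = 1/12
  [-2/3, -1/12, 11/12, -1/12] . (a_s_2, a_s_3, a_s_4, a_s_5) = 0
  [-1/12, -1/12, -1/12, 5/6] . (a_s_2, a_s_3, a_s_4, a_s_5) = 1/2

Solving yields:
  a_s_2 = 3353/5207
  a_s_3 = 6207/10414
  a_s_4 = 6183/10414
  a_s_5 = 4079/5207

Starting state is s_5, so the absorption probability is a_s_5 = 4079/5207.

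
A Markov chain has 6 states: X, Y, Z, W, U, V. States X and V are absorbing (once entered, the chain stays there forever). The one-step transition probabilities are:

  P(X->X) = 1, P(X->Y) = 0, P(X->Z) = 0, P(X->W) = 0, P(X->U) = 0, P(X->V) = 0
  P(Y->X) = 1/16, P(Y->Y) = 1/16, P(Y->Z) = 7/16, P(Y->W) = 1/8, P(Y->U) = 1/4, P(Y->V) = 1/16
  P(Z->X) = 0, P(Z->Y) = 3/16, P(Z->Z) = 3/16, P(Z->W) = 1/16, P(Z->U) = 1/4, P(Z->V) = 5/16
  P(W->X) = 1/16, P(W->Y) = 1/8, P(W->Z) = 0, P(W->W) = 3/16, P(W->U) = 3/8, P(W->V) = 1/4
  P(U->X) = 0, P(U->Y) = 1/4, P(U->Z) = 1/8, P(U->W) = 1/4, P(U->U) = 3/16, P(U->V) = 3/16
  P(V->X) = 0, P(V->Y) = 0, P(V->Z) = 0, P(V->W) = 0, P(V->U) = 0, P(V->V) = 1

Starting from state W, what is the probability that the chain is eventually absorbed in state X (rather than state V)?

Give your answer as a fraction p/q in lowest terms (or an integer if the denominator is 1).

Answer: 617/4168

Derivation:
Let a_i = P(absorbed in X | start in state i).
Boundary conditions: a_X = 1, a_V = 0.
For each transient state i, a_i = sum_j P(i->j) * a_j:
  a_Y = 1/16*a_X + 1/16*a_Y + 7/16*a_Z + 1/8*a_W + 1/4*a_U + 1/16*a_V
  a_Z = 0*a_X + 3/16*a_Y + 3/16*a_Z + 1/16*a_W + 1/4*a_U + 5/16*a_V
  a_W = 1/16*a_X + 1/8*a_Y + 0*a_Z + 3/16*a_W + 3/8*a_U + 1/4*a_V
  a_U = 0*a_X + 1/4*a_Y + 1/8*a_Z + 1/4*a_W + 3/16*a_U + 3/16*a_V

Substituting a_X = 1 and a_V = 0, rearrange to (I - Q) a = r where r[i] = P(i -> X):
  [15/16, -7/16, -1/8, -1/4] . (a_Y, a_Z, a_W, a_U) = 1/16
  [-3/16, 13/16, -1/16, -1/4] . (a_Y, a_Z, a_W, a_U) = 0
  [-1/8, 0, 13/16, -3/8] . (a_Y, a_Z, a_W, a_U) = 1/16
  [-1/4, -1/8, -1/4, 13/16] . (a_Y, a_Z, a_W, a_U) = 0

Solving yields:
  a_Y = 1255/8336
  a_Z = 651/8336
  a_W = 617/4168
  a_U = 433/4168

Starting state is W, so the absorption probability is a_W = 617/4168.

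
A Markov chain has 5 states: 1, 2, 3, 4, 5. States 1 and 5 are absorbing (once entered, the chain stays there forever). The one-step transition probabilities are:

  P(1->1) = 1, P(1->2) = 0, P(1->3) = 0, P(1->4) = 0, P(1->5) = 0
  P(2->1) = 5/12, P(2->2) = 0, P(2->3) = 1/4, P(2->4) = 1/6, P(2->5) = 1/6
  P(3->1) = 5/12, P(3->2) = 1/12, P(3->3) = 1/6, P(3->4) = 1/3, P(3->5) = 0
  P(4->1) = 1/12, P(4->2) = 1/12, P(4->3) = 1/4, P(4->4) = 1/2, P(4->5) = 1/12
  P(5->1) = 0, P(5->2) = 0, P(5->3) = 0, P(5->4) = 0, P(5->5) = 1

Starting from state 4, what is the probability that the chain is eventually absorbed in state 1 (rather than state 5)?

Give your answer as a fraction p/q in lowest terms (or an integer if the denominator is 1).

Answer: 29/40

Derivation:
Let a_i = P(absorbed in 1 | start in state i).
Boundary conditions: a_1 = 1, a_5 = 0.
For each transient state i, a_i = sum_j P(i->j) * a_j:
  a_2 = 5/12*a_1 + 0*a_2 + 1/4*a_3 + 1/6*a_4 + 1/6*a_5
  a_3 = 5/12*a_1 + 1/12*a_2 + 1/6*a_3 + 1/3*a_4 + 0*a_5
  a_4 = 1/12*a_1 + 1/12*a_2 + 1/4*a_3 + 1/2*a_4 + 1/12*a_5

Substituting a_1 = 1 and a_5 = 0, rearrange to (I - Q) a = r where r[i] = P(i -> 1):
  [1, -1/4, -1/6] . (a_2, a_3, a_4) = 5/12
  [-1/12, 5/6, -1/3] . (a_2, a_3, a_4) = 5/12
  [-1/12, -1/4, 1/2] . (a_2, a_3, a_4) = 1/12

Solving yields:
  a_2 = 49/65
  a_3 = 45/52
  a_4 = 29/40

Starting state is 4, so the absorption probability is a_4 = 29/40.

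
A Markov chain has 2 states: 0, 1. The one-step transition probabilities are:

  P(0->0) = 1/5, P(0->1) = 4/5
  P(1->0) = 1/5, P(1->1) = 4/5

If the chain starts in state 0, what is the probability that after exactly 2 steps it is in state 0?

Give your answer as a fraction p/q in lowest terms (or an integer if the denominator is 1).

Answer: 1/5

Derivation:
Computing P^2 by repeated multiplication:
P^1 =
  0: [1/5, 4/5]
  1: [1/5, 4/5]
P^2 =
  0: [1/5, 4/5]
  1: [1/5, 4/5]

(P^2)[0 -> 0] = 1/5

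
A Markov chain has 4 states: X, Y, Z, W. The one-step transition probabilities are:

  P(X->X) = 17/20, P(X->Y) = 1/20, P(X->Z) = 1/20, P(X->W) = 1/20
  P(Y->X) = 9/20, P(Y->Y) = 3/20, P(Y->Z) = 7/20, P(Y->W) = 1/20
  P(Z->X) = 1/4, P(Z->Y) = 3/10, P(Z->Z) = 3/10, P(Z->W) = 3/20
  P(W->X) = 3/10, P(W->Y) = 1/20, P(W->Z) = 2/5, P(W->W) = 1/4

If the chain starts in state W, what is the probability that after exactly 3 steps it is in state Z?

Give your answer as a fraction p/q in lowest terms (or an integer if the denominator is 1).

Computing P^3 by repeated multiplication:
P^1 =
  X: [17/20, 1/20, 1/20, 1/20]
  Y: [9/20, 3/20, 7/20, 1/20]
  Z: [1/4, 3/10, 3/10, 3/20]
  W: [3/10, 1/20, 2/5, 1/4]
P^2 =
  X: [309/400, 27/400, 19/200, 13/200]
  Y: [221/400, 61/400, 1/5, 19/200]
  Z: [187/400, 31/200, 107/400, 11/100]
  W: [181/400, 31/200, 101/400, 7/50]
P^3 =
  X: [2921/4000, 161/2000, 467/4000, 29/400]
  Y: [2467/4000, 461/4000, 179/1000, 89/1000]
  Z: [567/1000, 1059/8000, 323/1600, 79/800]
  W: [1119/2000, 1029/8000, 1669/8000, 413/4000]

(P^3)[W -> Z] = 1669/8000

Answer: 1669/8000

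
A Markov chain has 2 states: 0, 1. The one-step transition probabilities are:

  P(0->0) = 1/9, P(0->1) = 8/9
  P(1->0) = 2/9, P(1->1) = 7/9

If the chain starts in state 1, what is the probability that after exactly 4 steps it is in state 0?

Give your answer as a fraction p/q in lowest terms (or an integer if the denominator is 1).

Answer: 1312/6561

Derivation:
Computing P^4 by repeated multiplication:
P^1 =
  0: [1/9, 8/9]
  1: [2/9, 7/9]
P^2 =
  0: [17/81, 64/81]
  1: [16/81, 65/81]
P^3 =
  0: [145/729, 584/729]
  1: [146/729, 583/729]
P^4 =
  0: [1313/6561, 5248/6561]
  1: [1312/6561, 5249/6561]

(P^4)[1 -> 0] = 1312/6561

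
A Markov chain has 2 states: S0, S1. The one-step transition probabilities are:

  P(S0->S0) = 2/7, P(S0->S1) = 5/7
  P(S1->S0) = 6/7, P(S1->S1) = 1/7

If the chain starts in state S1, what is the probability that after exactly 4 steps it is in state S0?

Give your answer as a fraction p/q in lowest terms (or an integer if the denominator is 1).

Computing P^4 by repeated multiplication:
P^1 =
  S0: [2/7, 5/7]
  S1: [6/7, 1/7]
P^2 =
  S0: [34/49, 15/49]
  S1: [18/49, 31/49]
P^3 =
  S0: [158/343, 185/343]
  S1: [222/343, 121/343]
P^4 =
  S0: [1426/2401, 975/2401]
  S1: [1170/2401, 1231/2401]

(P^4)[S1 -> S0] = 1170/2401

Answer: 1170/2401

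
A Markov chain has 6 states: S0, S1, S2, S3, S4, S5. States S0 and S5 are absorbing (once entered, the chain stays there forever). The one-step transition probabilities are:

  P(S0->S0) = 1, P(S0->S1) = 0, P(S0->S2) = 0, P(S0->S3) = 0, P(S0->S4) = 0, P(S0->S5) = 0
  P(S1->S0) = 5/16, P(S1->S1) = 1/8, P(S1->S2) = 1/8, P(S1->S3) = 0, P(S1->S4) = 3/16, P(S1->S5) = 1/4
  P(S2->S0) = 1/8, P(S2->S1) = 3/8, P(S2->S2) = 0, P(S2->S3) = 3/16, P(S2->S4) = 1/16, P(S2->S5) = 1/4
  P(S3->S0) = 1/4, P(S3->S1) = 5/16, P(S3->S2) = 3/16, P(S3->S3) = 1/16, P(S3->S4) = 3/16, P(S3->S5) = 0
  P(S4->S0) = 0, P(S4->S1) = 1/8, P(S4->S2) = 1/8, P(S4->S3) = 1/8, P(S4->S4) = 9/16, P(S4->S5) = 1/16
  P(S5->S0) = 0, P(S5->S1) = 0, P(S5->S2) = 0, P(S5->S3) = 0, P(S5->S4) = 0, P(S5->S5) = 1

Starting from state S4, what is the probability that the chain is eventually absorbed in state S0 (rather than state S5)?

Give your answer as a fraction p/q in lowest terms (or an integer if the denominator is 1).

Let a_i = P(absorbed in S0 | start in state i).
Boundary conditions: a_S0 = 1, a_S5 = 0.
For each transient state i, a_i = sum_j P(i->j) * a_j:
  a_S1 = 5/16*a_S0 + 1/8*a_S1 + 1/8*a_S2 + 0*a_S3 + 3/16*a_S4 + 1/4*a_S5
  a_S2 = 1/8*a_S0 + 3/8*a_S1 + 0*a_S2 + 3/16*a_S3 + 1/16*a_S4 + 1/4*a_S5
  a_S3 = 1/4*a_S0 + 5/16*a_S1 + 3/16*a_S2 + 1/16*a_S3 + 3/16*a_S4 + 0*a_S5
  a_S4 = 0*a_S0 + 1/8*a_S1 + 1/8*a_S2 + 1/8*a_S3 + 9/16*a_S4 + 1/16*a_S5

Substituting a_S0 = 1 and a_S5 = 0, rearrange to (I - Q) a = r where r[i] = P(i -> S0):
  [7/8, -1/8, 0, -3/16] . (a_S1, a_S2, a_S3, a_S4) = 5/16
  [-3/8, 1, -3/16, -1/16] . (a_S1, a_S2, a_S3, a_S4) = 1/8
  [-5/16, -3/16, 15/16, -3/16] . (a_S1, a_S2, a_S3, a_S4) = 1/4
  [-1/8, -1/8, -1/8, 7/16] . (a_S1, a_S2, a_S3, a_S4) = 0

Solving yields:
  a_S1 = 8587/16420
  a_S2 = 7677/16420
  a_S3 = 5147/8210
  a_S4 = 1897/4105

Starting state is S4, so the absorption probability is a_S4 = 1897/4105.

Answer: 1897/4105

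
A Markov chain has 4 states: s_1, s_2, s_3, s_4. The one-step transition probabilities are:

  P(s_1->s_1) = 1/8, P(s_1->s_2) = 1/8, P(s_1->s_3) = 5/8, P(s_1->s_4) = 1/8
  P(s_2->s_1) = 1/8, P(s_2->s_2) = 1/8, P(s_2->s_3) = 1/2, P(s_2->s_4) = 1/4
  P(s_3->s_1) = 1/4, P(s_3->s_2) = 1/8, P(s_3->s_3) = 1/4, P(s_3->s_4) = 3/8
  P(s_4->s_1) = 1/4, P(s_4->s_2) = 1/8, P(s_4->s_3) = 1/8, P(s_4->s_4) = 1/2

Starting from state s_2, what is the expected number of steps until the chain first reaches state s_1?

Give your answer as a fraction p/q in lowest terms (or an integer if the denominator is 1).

Answer: 24/5

Derivation:
Let h_i = expected steps to first reach s_1 from state i.
Boundary: h_s_1 = 0.
First-step equations for the other states:
  h_s_2 = 1 + 1/8*h_s_1 + 1/8*h_s_2 + 1/2*h_s_3 + 1/4*h_s_4
  h_s_3 = 1 + 1/4*h_s_1 + 1/8*h_s_2 + 1/4*h_s_3 + 3/8*h_s_4
  h_s_4 = 1 + 1/4*h_s_1 + 1/8*h_s_2 + 1/8*h_s_3 + 1/2*h_s_4

Substituting h_s_1 = 0 and rearranging gives the linear system (I - Q) h = 1:
  [7/8, -1/2, -1/4] . (h_s_2, h_s_3, h_s_4) = 1
  [-1/8, 3/4, -3/8] . (h_s_2, h_s_3, h_s_4) = 1
  [-1/8, -1/8, 1/2] . (h_s_2, h_s_3, h_s_4) = 1

Solving yields:
  h_s_2 = 24/5
  h_s_3 = 64/15
  h_s_4 = 64/15

Starting state is s_2, so the expected hitting time is h_s_2 = 24/5.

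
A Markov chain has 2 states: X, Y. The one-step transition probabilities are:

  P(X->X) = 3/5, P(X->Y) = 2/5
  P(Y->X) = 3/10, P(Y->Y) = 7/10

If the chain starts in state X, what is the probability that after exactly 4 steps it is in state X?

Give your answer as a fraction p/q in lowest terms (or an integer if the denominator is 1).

Answer: 1083/2500

Derivation:
Computing P^4 by repeated multiplication:
P^1 =
  X: [3/5, 2/5]
  Y: [3/10, 7/10]
P^2 =
  X: [12/25, 13/25]
  Y: [39/100, 61/100]
P^3 =
  X: [111/250, 139/250]
  Y: [417/1000, 583/1000]
P^4 =
  X: [1083/2500, 1417/2500]
  Y: [4251/10000, 5749/10000]

(P^4)[X -> X] = 1083/2500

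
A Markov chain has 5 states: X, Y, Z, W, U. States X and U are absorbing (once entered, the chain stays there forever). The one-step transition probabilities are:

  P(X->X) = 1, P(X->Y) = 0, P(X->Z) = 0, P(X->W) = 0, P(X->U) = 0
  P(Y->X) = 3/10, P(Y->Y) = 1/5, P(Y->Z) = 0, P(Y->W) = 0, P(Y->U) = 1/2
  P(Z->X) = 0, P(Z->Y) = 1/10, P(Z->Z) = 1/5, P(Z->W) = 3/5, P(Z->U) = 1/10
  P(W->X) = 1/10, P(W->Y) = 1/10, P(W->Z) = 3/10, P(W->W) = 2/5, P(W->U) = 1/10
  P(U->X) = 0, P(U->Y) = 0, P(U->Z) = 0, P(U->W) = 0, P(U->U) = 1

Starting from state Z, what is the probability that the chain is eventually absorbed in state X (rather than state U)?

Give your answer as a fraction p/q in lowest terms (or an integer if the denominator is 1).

Answer: 7/20

Derivation:
Let a_i = P(absorbed in X | start in state i).
Boundary conditions: a_X = 1, a_U = 0.
For each transient state i, a_i = sum_j P(i->j) * a_j:
  a_Y = 3/10*a_X + 1/5*a_Y + 0*a_Z + 0*a_W + 1/2*a_U
  a_Z = 0*a_X + 1/10*a_Y + 1/5*a_Z + 3/5*a_W + 1/10*a_U
  a_W = 1/10*a_X + 1/10*a_Y + 3/10*a_Z + 2/5*a_W + 1/10*a_U

Substituting a_X = 1 and a_U = 0, rearrange to (I - Q) a = r where r[i] = P(i -> X):
  [4/5, 0, 0] . (a_Y, a_Z, a_W) = 3/10
  [-1/10, 4/5, -3/5] . (a_Y, a_Z, a_W) = 0
  [-1/10, -3/10, 3/5] . (a_Y, a_Z, a_W) = 1/10

Solving yields:
  a_Y = 3/8
  a_Z = 7/20
  a_W = 97/240

Starting state is Z, so the absorption probability is a_Z = 7/20.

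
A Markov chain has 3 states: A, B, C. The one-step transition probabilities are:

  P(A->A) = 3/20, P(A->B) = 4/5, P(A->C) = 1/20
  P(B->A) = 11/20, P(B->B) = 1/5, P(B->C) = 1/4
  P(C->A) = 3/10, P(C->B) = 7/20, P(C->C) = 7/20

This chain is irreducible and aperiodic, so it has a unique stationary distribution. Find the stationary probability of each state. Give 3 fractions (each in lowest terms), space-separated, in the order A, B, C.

Answer: 173/484 215/484 24/121

Derivation:
The stationary distribution satisfies pi = pi * P, i.e.:
  pi_A = 3/20*pi_A + 11/20*pi_B + 3/10*pi_C
  pi_B = 4/5*pi_A + 1/5*pi_B + 7/20*pi_C
  pi_C = 1/20*pi_A + 1/4*pi_B + 7/20*pi_C
with normalization: pi_A + pi_B + pi_C = 1.

Using the first 2 balance equations plus normalization, the linear system A*pi = b is:
  [-17/20, 11/20, 3/10] . pi = 0
  [4/5, -4/5, 7/20] . pi = 0
  [1, 1, 1] . pi = 1

Solving yields:
  pi_A = 173/484
  pi_B = 215/484
  pi_C = 24/121

Verification (pi * P):
  173/484*3/20 + 215/484*11/20 + 24/121*3/10 = 173/484 = pi_A  (ok)
  173/484*4/5 + 215/484*1/5 + 24/121*7/20 = 215/484 = pi_B  (ok)
  173/484*1/20 + 215/484*1/4 + 24/121*7/20 = 24/121 = pi_C  (ok)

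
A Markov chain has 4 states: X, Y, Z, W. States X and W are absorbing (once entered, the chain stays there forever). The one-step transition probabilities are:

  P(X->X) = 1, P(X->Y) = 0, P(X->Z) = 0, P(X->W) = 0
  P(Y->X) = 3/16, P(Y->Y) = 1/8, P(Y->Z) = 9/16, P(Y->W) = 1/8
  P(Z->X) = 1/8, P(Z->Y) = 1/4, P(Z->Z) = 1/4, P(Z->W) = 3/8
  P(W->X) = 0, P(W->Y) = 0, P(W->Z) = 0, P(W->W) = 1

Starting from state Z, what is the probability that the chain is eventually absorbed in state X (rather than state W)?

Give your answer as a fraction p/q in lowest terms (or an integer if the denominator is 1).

Answer: 10/33

Derivation:
Let a_i = P(absorbed in X | start in state i).
Boundary conditions: a_X = 1, a_W = 0.
For each transient state i, a_i = sum_j P(i->j) * a_j:
  a_Y = 3/16*a_X + 1/8*a_Y + 9/16*a_Z + 1/8*a_W
  a_Z = 1/8*a_X + 1/4*a_Y + 1/4*a_Z + 3/8*a_W

Substituting a_X = 1 and a_W = 0, rearrange to (I - Q) a = r where r[i] = P(i -> X):
  [7/8, -9/16] . (a_Y, a_Z) = 3/16
  [-1/4, 3/4] . (a_Y, a_Z) = 1/8

Solving yields:
  a_Y = 9/22
  a_Z = 10/33

Starting state is Z, so the absorption probability is a_Z = 10/33.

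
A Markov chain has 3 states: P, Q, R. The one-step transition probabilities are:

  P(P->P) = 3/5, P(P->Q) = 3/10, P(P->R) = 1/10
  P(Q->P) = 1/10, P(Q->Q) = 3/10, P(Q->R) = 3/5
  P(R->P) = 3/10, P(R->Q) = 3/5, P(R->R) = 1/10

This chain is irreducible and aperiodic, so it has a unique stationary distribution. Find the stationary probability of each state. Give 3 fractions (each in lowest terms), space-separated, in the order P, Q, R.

Answer: 27/85 33/85 5/17

Derivation:
The stationary distribution satisfies pi = pi * P, i.e.:
  pi_P = 3/5*pi_P + 1/10*pi_Q + 3/10*pi_R
  pi_Q = 3/10*pi_P + 3/10*pi_Q + 3/5*pi_R
  pi_R = 1/10*pi_P + 3/5*pi_Q + 1/10*pi_R
with normalization: pi_P + pi_Q + pi_R = 1.

Using the first 2 balance equations plus normalization, the linear system A*pi = b is:
  [-2/5, 1/10, 3/10] . pi = 0
  [3/10, -7/10, 3/5] . pi = 0
  [1, 1, 1] . pi = 1

Solving yields:
  pi_P = 27/85
  pi_Q = 33/85
  pi_R = 5/17

Verification (pi * P):
  27/85*3/5 + 33/85*1/10 + 5/17*3/10 = 27/85 = pi_P  (ok)
  27/85*3/10 + 33/85*3/10 + 5/17*3/5 = 33/85 = pi_Q  (ok)
  27/85*1/10 + 33/85*3/5 + 5/17*1/10 = 5/17 = pi_R  (ok)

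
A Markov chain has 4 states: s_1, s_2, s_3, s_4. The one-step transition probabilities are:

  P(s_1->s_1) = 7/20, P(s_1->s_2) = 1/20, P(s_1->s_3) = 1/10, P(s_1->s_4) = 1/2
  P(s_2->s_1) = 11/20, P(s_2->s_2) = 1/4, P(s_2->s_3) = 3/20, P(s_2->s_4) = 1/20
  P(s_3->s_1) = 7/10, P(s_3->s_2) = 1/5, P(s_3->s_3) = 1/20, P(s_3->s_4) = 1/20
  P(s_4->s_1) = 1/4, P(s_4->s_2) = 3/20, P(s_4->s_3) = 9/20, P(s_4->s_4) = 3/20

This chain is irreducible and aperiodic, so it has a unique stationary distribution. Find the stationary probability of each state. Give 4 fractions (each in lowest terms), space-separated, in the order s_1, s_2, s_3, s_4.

The stationary distribution satisfies pi = pi * P, i.e.:
  pi_s_1 = 7/20*pi_s_1 + 11/20*pi_s_2 + 7/10*pi_s_3 + 1/4*pi_s_4
  pi_s_2 = 1/20*pi_s_1 + 1/4*pi_s_2 + 1/5*pi_s_3 + 3/20*pi_s_4
  pi_s_3 = 1/10*pi_s_1 + 3/20*pi_s_2 + 1/20*pi_s_3 + 9/20*pi_s_4
  pi_s_4 = 1/2*pi_s_1 + 1/20*pi_s_2 + 1/20*pi_s_3 + 3/20*pi_s_4
with normalization: pi_s_1 + pi_s_2 + pi_s_3 + pi_s_4 = 1.

Using the first 3 balance equations plus normalization, the linear system A*pi = b is:
  [-13/20, 11/20, 7/10, 1/4] . pi = 0
  [1/20, -3/4, 1/5, 3/20] . pi = 0
  [1/10, 3/20, -19/20, 9/20] . pi = 0
  [1, 1, 1, 1] . pi = 1

Solving yields:
  pi_s_1 = 367/882
  pi_s_2 = 11/84
  pi_s_3 = 167/882
  pi_s_4 = 155/588

Verification (pi * P):
  367/882*7/20 + 11/84*11/20 + 167/882*7/10 + 155/588*1/4 = 367/882 = pi_s_1  (ok)
  367/882*1/20 + 11/84*1/4 + 167/882*1/5 + 155/588*3/20 = 11/84 = pi_s_2  (ok)
  367/882*1/10 + 11/84*3/20 + 167/882*1/20 + 155/588*9/20 = 167/882 = pi_s_3  (ok)
  367/882*1/2 + 11/84*1/20 + 167/882*1/20 + 155/588*3/20 = 155/588 = pi_s_4  (ok)

Answer: 367/882 11/84 167/882 155/588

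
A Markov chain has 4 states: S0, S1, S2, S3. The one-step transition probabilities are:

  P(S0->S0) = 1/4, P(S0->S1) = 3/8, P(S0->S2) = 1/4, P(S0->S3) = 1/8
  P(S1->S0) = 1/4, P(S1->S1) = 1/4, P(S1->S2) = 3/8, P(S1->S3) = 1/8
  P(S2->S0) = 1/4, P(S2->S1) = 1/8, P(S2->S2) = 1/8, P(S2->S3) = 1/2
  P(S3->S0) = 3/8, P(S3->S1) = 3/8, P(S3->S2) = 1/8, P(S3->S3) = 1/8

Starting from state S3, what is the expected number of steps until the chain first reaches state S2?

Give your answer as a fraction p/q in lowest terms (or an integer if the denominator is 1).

Answer: 216/53

Derivation:
Let h_i = expected steps to first reach S2 from state i.
Boundary: h_S2 = 0.
First-step equations for the other states:
  h_S0 = 1 + 1/4*h_S0 + 3/8*h_S1 + 1/4*h_S2 + 1/8*h_S3
  h_S1 = 1 + 1/4*h_S0 + 1/4*h_S1 + 3/8*h_S2 + 1/8*h_S3
  h_S3 = 1 + 3/8*h_S0 + 3/8*h_S1 + 1/8*h_S2 + 1/8*h_S3

Substituting h_S2 = 0 and rearranging gives the linear system (I - Q) h = 1:
  [3/4, -3/8, -1/8] . (h_S0, h_S1, h_S3) = 1
  [-1/4, 3/4, -1/8] . (h_S0, h_S1, h_S3) = 1
  [-3/8, -3/8, 7/8] . (h_S0, h_S1, h_S3) = 1

Solving yields:
  h_S0 = 192/53
  h_S1 = 512/159
  h_S3 = 216/53

Starting state is S3, so the expected hitting time is h_S3 = 216/53.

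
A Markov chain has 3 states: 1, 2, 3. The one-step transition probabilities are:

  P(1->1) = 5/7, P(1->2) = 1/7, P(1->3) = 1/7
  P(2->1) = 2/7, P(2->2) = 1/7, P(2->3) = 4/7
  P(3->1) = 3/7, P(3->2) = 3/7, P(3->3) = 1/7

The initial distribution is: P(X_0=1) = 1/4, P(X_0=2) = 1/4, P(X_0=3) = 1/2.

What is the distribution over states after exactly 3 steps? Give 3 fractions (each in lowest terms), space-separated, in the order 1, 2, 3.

Answer: 375/686 75/343 23/98

Derivation:
Propagating the distribution step by step (d_{t+1} = d_t * P):
d_0 = (1=1/4, 2=1/4, 3=1/2)
  d_1[1] = 1/4*5/7 + 1/4*2/7 + 1/2*3/7 = 13/28
  d_1[2] = 1/4*1/7 + 1/4*1/7 + 1/2*3/7 = 2/7
  d_1[3] = 1/4*1/7 + 1/4*4/7 + 1/2*1/7 = 1/4
d_1 = (1=13/28, 2=2/7, 3=1/4)
  d_2[1] = 13/28*5/7 + 2/7*2/7 + 1/4*3/7 = 51/98
  d_2[2] = 13/28*1/7 + 2/7*1/7 + 1/4*3/7 = 3/14
  d_2[3] = 13/28*1/7 + 2/7*4/7 + 1/4*1/7 = 13/49
d_2 = (1=51/98, 2=3/14, 3=13/49)
  d_3[1] = 51/98*5/7 + 3/14*2/7 + 13/49*3/7 = 375/686
  d_3[2] = 51/98*1/7 + 3/14*1/7 + 13/49*3/7 = 75/343
  d_3[3] = 51/98*1/7 + 3/14*4/7 + 13/49*1/7 = 23/98
d_3 = (1=375/686, 2=75/343, 3=23/98)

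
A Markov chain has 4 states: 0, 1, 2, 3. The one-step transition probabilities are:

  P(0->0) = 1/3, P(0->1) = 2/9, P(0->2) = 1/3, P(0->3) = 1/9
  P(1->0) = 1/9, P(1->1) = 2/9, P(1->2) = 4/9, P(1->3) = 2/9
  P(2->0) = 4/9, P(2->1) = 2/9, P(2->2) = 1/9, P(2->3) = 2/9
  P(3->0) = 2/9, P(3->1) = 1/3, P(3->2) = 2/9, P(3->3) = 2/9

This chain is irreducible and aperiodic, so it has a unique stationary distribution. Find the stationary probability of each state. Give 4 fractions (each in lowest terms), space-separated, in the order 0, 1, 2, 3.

The stationary distribution satisfies pi = pi * P, i.e.:
  pi_0 = 1/3*pi_0 + 1/9*pi_1 + 4/9*pi_2 + 2/9*pi_3
  pi_1 = 2/9*pi_0 + 2/9*pi_1 + 2/9*pi_2 + 1/3*pi_3
  pi_2 = 1/3*pi_0 + 4/9*pi_1 + 1/9*pi_2 + 2/9*pi_3
  pi_3 = 1/9*pi_0 + 2/9*pi_1 + 2/9*pi_2 + 2/9*pi_3
with normalization: pi_0 + pi_1 + pi_2 + pi_3 = 1.

Using the first 3 balance equations plus normalization, the linear system A*pi = b is:
  [-2/3, 1/9, 4/9, 2/9] . pi = 0
  [2/9, -7/9, 2/9, 1/3] . pi = 0
  [1/3, 4/9, -8/9, 2/9] . pi = 0
  [1, 1, 1, 1] . pi = 1

Solving yields:
  pi_0 = 76/263
  pi_1 = 64/263
  pi_2 = 73/263
  pi_3 = 50/263

Verification (pi * P):
  76/263*1/3 + 64/263*1/9 + 73/263*4/9 + 50/263*2/9 = 76/263 = pi_0  (ok)
  76/263*2/9 + 64/263*2/9 + 73/263*2/9 + 50/263*1/3 = 64/263 = pi_1  (ok)
  76/263*1/3 + 64/263*4/9 + 73/263*1/9 + 50/263*2/9 = 73/263 = pi_2  (ok)
  76/263*1/9 + 64/263*2/9 + 73/263*2/9 + 50/263*2/9 = 50/263 = pi_3  (ok)

Answer: 76/263 64/263 73/263 50/263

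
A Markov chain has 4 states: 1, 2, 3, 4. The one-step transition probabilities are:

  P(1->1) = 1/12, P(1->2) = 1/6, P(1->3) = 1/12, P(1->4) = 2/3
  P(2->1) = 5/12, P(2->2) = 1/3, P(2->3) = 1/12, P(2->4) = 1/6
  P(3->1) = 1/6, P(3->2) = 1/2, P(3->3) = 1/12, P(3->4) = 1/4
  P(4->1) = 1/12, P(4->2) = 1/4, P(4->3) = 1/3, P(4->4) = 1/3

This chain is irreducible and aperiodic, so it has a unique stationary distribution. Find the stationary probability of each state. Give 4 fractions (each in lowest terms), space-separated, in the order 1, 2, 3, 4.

The stationary distribution satisfies pi = pi * P, i.e.:
  pi_1 = 1/12*pi_1 + 5/12*pi_2 + 1/6*pi_3 + 1/12*pi_4
  pi_2 = 1/6*pi_1 + 1/3*pi_2 + 1/2*pi_3 + 1/4*pi_4
  pi_3 = 1/12*pi_1 + 1/12*pi_2 + 1/12*pi_3 + 1/3*pi_4
  pi_4 = 2/3*pi_1 + 1/6*pi_2 + 1/4*pi_3 + 1/3*pi_4
with normalization: pi_1 + pi_2 + pi_3 + pi_4 = 1.

Using the first 3 balance equations plus normalization, the linear system A*pi = b is:
  [-11/12, 5/12, 1/6, 1/12] . pi = 0
  [1/6, -2/3, 1/2, 1/4] . pi = 0
  [1/12, 1/12, -11/12, 1/3] . pi = 0
  [1, 1, 1, 1] . pi = 1

Solving yields:
  pi_1 = 437/2214
  pi_2 = 665/2214
  pi_3 = 185/1107
  pi_4 = 371/1107

Verification (pi * P):
  437/2214*1/12 + 665/2214*5/12 + 185/1107*1/6 + 371/1107*1/12 = 437/2214 = pi_1  (ok)
  437/2214*1/6 + 665/2214*1/3 + 185/1107*1/2 + 371/1107*1/4 = 665/2214 = pi_2  (ok)
  437/2214*1/12 + 665/2214*1/12 + 185/1107*1/12 + 371/1107*1/3 = 185/1107 = pi_3  (ok)
  437/2214*2/3 + 665/2214*1/6 + 185/1107*1/4 + 371/1107*1/3 = 371/1107 = pi_4  (ok)

Answer: 437/2214 665/2214 185/1107 371/1107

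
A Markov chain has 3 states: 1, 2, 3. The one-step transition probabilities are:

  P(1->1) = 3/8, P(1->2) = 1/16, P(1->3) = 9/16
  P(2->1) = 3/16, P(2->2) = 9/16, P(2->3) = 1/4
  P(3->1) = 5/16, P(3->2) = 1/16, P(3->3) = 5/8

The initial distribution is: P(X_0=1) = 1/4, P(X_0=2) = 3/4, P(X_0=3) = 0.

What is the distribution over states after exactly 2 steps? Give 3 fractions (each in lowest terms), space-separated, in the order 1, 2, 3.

Propagating the distribution step by step (d_{t+1} = d_t * P):
d_0 = (1=1/4, 2=3/4, 3=0)
  d_1[1] = 1/4*3/8 + 3/4*3/16 + 0*5/16 = 15/64
  d_1[2] = 1/4*1/16 + 3/4*9/16 + 0*1/16 = 7/16
  d_1[3] = 1/4*9/16 + 3/4*1/4 + 0*5/8 = 21/64
d_1 = (1=15/64, 2=7/16, 3=21/64)
  d_2[1] = 15/64*3/8 + 7/16*3/16 + 21/64*5/16 = 279/1024
  d_2[2] = 15/64*1/16 + 7/16*9/16 + 21/64*1/16 = 9/32
  d_2[3] = 15/64*9/16 + 7/16*1/4 + 21/64*5/8 = 457/1024
d_2 = (1=279/1024, 2=9/32, 3=457/1024)

Answer: 279/1024 9/32 457/1024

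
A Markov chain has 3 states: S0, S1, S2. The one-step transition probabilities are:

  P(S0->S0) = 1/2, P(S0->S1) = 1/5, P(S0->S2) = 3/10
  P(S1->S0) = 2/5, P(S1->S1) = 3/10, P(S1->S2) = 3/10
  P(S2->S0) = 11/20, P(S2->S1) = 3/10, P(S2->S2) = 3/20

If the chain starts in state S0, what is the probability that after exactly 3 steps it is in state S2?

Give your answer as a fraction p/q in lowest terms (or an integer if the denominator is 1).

Computing P^3 by repeated multiplication:
P^1 =
  S0: [1/2, 1/5, 3/10]
  S1: [2/5, 3/10, 3/10]
  S2: [11/20, 3/10, 3/20]
P^2 =
  S0: [99/200, 1/4, 51/200]
  S1: [97/200, 13/50, 51/200]
  S2: [191/400, 49/200, 111/400]
P^3 =
  S0: [1951/4000, 501/2000, 1047/4000]
  S1: [1947/4000, 503/2000, 1047/4000]
  S2: [783/1600, 1009/4000, 2067/8000]

(P^3)[S0 -> S2] = 1047/4000

Answer: 1047/4000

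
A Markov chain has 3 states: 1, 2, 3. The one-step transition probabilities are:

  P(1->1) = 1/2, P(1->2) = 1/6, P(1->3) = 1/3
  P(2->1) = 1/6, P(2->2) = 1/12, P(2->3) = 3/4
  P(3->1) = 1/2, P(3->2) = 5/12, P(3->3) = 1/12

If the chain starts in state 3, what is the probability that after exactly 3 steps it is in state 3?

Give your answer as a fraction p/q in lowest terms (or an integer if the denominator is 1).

Computing P^3 by repeated multiplication:
P^1 =
  1: [1/2, 1/6, 1/3]
  2: [1/6, 1/12, 3/4]
  3: [1/2, 5/12, 1/12]
P^2 =
  1: [4/9, 17/72, 23/72]
  2: [17/36, 25/72, 13/72]
  3: [13/36, 11/72, 35/72]
P^3 =
  1: [91/216, 49/216, 19/54]
  2: [83/216, 79/432, 187/432]
  3: [97/216, 119/432, 119/432]

(P^3)[3 -> 3] = 119/432

Answer: 119/432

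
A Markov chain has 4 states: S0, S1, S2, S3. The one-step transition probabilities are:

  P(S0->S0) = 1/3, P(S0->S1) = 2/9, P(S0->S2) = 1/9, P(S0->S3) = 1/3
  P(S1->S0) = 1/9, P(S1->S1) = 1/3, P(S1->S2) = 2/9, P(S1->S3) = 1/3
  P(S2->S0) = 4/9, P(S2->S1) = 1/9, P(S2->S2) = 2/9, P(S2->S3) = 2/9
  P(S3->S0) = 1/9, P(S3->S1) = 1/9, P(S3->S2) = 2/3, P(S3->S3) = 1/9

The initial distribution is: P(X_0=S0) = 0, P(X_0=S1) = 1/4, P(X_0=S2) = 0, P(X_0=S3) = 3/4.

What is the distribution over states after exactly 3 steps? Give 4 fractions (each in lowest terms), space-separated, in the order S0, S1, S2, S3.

Propagating the distribution step by step (d_{t+1} = d_t * P):
d_0 = (S0=0, S1=1/4, S2=0, S3=3/4)
  d_1[S0] = 0*1/3 + 1/4*1/9 + 0*4/9 + 3/4*1/9 = 1/9
  d_1[S1] = 0*2/9 + 1/4*1/3 + 0*1/9 + 3/4*1/9 = 1/6
  d_1[S2] = 0*1/9 + 1/4*2/9 + 0*2/9 + 3/4*2/3 = 5/9
  d_1[S3] = 0*1/3 + 1/4*1/3 + 0*2/9 + 3/4*1/9 = 1/6
d_1 = (S0=1/9, S1=1/6, S2=5/9, S3=1/6)
  d_2[S0] = 1/9*1/3 + 1/6*1/9 + 5/9*4/9 + 1/6*1/9 = 26/81
  d_2[S1] = 1/9*2/9 + 1/6*1/3 + 5/9*1/9 + 1/6*1/9 = 13/81
  d_2[S2] = 1/9*1/9 + 1/6*2/9 + 5/9*2/9 + 1/6*2/3 = 23/81
  d_2[S3] = 1/9*1/3 + 1/6*1/3 + 5/9*2/9 + 1/6*1/9 = 19/81
d_2 = (S0=26/81, S1=13/81, S2=23/81, S3=19/81)
  d_3[S0] = 26/81*1/3 + 13/81*1/9 + 23/81*4/9 + 19/81*1/9 = 202/729
  d_3[S1] = 26/81*2/9 + 13/81*1/3 + 23/81*1/9 + 19/81*1/9 = 133/729
  d_3[S2] = 26/81*1/9 + 13/81*2/9 + 23/81*2/9 + 19/81*2/3 = 212/729
  d_3[S3] = 26/81*1/3 + 13/81*1/3 + 23/81*2/9 + 19/81*1/9 = 182/729
d_3 = (S0=202/729, S1=133/729, S2=212/729, S3=182/729)

Answer: 202/729 133/729 212/729 182/729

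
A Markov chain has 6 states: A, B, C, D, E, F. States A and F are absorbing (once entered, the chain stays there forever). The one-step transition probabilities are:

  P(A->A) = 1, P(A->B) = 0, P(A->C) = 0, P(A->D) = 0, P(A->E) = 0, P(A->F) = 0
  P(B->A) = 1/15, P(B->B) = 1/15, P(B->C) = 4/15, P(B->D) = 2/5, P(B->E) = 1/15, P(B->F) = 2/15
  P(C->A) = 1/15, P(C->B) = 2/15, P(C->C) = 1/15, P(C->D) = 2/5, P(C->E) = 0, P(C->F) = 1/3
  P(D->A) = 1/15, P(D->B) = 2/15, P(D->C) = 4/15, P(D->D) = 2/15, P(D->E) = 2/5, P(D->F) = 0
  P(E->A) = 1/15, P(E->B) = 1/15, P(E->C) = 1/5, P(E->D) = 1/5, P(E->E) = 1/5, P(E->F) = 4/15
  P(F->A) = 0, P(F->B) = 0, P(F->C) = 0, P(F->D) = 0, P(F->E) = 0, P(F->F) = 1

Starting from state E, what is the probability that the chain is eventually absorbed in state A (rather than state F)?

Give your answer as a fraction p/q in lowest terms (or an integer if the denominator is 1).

Answer: 283/1142

Derivation:
Let a_i = P(absorbed in A | start in state i).
Boundary conditions: a_A = 1, a_F = 0.
For each transient state i, a_i = sum_j P(i->j) * a_j:
  a_B = 1/15*a_A + 1/15*a_B + 4/15*a_C + 2/5*a_D + 1/15*a_E + 2/15*a_F
  a_C = 1/15*a_A + 2/15*a_B + 1/15*a_C + 2/5*a_D + 0*a_E + 1/3*a_F
  a_D = 1/15*a_A + 2/15*a_B + 4/15*a_C + 2/15*a_D + 2/5*a_E + 0*a_F
  a_E = 1/15*a_A + 1/15*a_B + 1/5*a_C + 1/5*a_D + 1/5*a_E + 4/15*a_F

Substituting a_A = 1 and a_F = 0, rearrange to (I - Q) a = r where r[i] = P(i -> A):
  [14/15, -4/15, -2/5, -1/15] . (a_B, a_C, a_D, a_E) = 1/15
  [-2/15, 14/15, -2/5, 0] . (a_B, a_C, a_D, a_E) = 1/15
  [-2/15, -4/15, 13/15, -2/5] . (a_B, a_C, a_D, a_E) = 1/15
  [-1/15, -1/5, -1/5, 4/5] . (a_B, a_C, a_D, a_E) = 1/15

Solving yields:
  a_B = 671/2284
  a_C = 565/2284
  a_D = 357/1142
  a_E = 283/1142

Starting state is E, so the absorption probability is a_E = 283/1142.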